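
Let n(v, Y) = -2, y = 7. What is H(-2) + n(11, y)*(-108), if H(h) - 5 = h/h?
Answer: 222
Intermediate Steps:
H(h) = 6 (H(h) = 5 + h/h = 5 + 1 = 6)
H(-2) + n(11, y)*(-108) = 6 - 2*(-108) = 6 + 216 = 222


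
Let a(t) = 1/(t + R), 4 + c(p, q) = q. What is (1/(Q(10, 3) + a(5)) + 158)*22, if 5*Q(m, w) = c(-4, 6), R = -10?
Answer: 3586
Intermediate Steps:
c(p, q) = -4 + q
a(t) = 1/(-10 + t) (a(t) = 1/(t - 10) = 1/(-10 + t))
Q(m, w) = ⅖ (Q(m, w) = (-4 + 6)/5 = (⅕)*2 = ⅖)
(1/(Q(10, 3) + a(5)) + 158)*22 = (1/(⅖ + 1/(-10 + 5)) + 158)*22 = (1/(⅖ + 1/(-5)) + 158)*22 = (1/(⅖ - ⅕) + 158)*22 = (1/(⅕) + 158)*22 = (5 + 158)*22 = 163*22 = 3586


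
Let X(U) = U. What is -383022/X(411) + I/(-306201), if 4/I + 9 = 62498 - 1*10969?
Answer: -503529515385257/540310036560 ≈ -931.93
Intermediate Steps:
I = 1/12880 (I = 4/(-9 + (62498 - 1*10969)) = 4/(-9 + (62498 - 10969)) = 4/(-9 + 51529) = 4/51520 = 4*(1/51520) = 1/12880 ≈ 7.7640e-5)
-383022/X(411) + I/(-306201) = -383022/411 + (1/12880)/(-306201) = -383022*1/411 + (1/12880)*(-1/306201) = -127674/137 - 1/3943868880 = -503529515385257/540310036560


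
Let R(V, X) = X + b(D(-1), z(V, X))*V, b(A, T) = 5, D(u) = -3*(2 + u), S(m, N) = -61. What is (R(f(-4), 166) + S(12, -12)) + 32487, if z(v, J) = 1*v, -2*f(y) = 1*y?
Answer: 32602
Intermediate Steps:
f(y) = -y/2
z(v, J) = v
D(u) = -6 - 3*u
R(V, X) = X + 5*V
(R(f(-4), 166) + S(12, -12)) + 32487 = ((166 + 5*(-½*(-4))) - 61) + 32487 = ((166 + 5*2) - 61) + 32487 = ((166 + 10) - 61) + 32487 = (176 - 61) + 32487 = 115 + 32487 = 32602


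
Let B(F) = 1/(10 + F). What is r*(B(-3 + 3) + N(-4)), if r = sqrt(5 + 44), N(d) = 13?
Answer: 917/10 ≈ 91.700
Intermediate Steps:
r = 7 (r = sqrt(49) = 7)
r*(B(-3 + 3) + N(-4)) = 7*(1/(10 + (-3 + 3)) + 13) = 7*(1/(10 + 0) + 13) = 7*(1/10 + 13) = 7*(131/10) = 917/10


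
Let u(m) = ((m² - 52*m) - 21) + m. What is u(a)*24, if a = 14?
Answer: -12936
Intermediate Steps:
u(m) = -21 + m² - 51*m (u(m) = (-21 + m² - 52*m) + m = -21 + m² - 51*m)
u(a)*24 = (-21 + 14² - 51*14)*24 = (-21 + 196 - 714)*24 = -539*24 = -12936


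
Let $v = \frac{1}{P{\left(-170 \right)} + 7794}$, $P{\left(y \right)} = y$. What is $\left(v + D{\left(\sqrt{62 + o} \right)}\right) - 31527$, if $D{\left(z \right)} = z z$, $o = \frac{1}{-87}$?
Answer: $- \frac{20870364457}{663288} \approx -31465.0$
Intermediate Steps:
$o = - \frac{1}{87} \approx -0.011494$
$D{\left(z \right)} = z^{2}$
$v = \frac{1}{7624}$ ($v = \frac{1}{-170 + 7794} = \frac{1}{7624} \approx 0.00013116$)
$\left(v + D{\left(\sqrt{62 + o} \right)}\right) - 31527 = \left(\frac{1}{7624} + \left(\sqrt{62 - \frac{1}{87}}\right)^{2}\right) - 31527 = \left(\frac{1}{7624} + \left(\sqrt{\frac{5393}{87}}\right)^{2}\right) - 31527 = \left(\frac{1}{7624} + \left(\frac{\sqrt{469191}}{87}\right)^{2}\right) - 31527 = \left(\frac{1}{7624} + \frac{5393}{87}\right) - 31527 = \frac{41116319}{663288} - 31527 = - \frac{20870364457}{663288}$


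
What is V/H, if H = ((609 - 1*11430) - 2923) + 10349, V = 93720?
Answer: -18744/679 ≈ -27.605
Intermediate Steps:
H = -3395 (H = ((609 - 11430) - 2923) + 10349 = (-10821 - 2923) + 10349 = -13744 + 10349 = -3395)
V/H = 93720/(-3395) = 93720*(-1/3395) = -18744/679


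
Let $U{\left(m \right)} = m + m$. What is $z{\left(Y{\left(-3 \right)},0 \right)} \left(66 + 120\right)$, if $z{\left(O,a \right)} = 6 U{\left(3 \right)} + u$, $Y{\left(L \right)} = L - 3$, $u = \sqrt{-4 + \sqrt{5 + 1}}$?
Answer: $6696 + 186 \sqrt{-4 + \sqrt{6}} \approx 6696.0 + 231.61 i$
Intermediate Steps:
$U{\left(m \right)} = 2 m$
$u = \sqrt{-4 + \sqrt{6}} \approx 1.2452 i$
$Y{\left(L \right)} = -3 + L$ ($Y{\left(L \right)} = L - 3 = -3 + L$)
$z{\left(O,a \right)} = 36 + \sqrt{-4 + \sqrt{6}}$ ($z{\left(O,a \right)} = 6 \cdot 2 \cdot 3 + \sqrt{-4 + \sqrt{6}} = 6 \cdot 6 + \sqrt{-4 + \sqrt{6}} = 36 + \sqrt{-4 + \sqrt{6}}$)
$z{\left(Y{\left(-3 \right)},0 \right)} \left(66 + 120\right) = \left(36 + \sqrt{-4 + \sqrt{6}}\right) \left(66 + 120\right) = \left(36 + \sqrt{-4 + \sqrt{6}}\right) 186 = 6696 + 186 \sqrt{-4 + \sqrt{6}}$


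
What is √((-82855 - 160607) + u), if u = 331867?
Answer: √88405 ≈ 297.33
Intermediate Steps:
√((-82855 - 160607) + u) = √((-82855 - 160607) + 331867) = √(-243462 + 331867) = √88405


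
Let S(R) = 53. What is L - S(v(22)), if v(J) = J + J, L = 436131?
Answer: 436078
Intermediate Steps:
v(J) = 2*J
L - S(v(22)) = 436131 - 1*53 = 436131 - 53 = 436078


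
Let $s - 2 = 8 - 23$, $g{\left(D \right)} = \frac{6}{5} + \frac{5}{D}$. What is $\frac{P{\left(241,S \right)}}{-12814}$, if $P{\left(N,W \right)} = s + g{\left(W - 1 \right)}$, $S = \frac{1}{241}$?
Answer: $\frac{4037}{3075360} \approx 0.0013127$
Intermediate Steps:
$g{\left(D \right)} = \frac{6}{5} + \frac{5}{D}$ ($g{\left(D \right)} = 6 \cdot \frac{1}{5} + \frac{5}{D} = \frac{6}{5} + \frac{5}{D}$)
$s = -13$ ($s = 2 + \left(8 - 23\right) = 2 - 15 = -13$)
$S = \frac{1}{241} \approx 0.0041494$
$P{\left(N,W \right)} = - \frac{59}{5} + \frac{5}{-1 + W}$ ($P{\left(N,W \right)} = -13 + \left(\frac{6}{5} + \frac{5}{W - 1}\right) = -13 + \left(\frac{6}{5} + \frac{5}{-1 + W}\right) = - \frac{59}{5} + \frac{5}{-1 + W}$)
$\frac{P{\left(241,S \right)}}{-12814} = \frac{\frac{1}{5} \frac{1}{-1 + \frac{1}{241}} \left(84 - \frac{59}{241}\right)}{-12814} = \frac{84 - \frac{59}{241}}{5 \left(- \frac{240}{241}\right)} \left(- \frac{1}{12814}\right) = \frac{1}{5} \left(- \frac{241}{240}\right) \frac{20185}{241} \left(- \frac{1}{12814}\right) = \left(- \frac{4037}{240}\right) \left(- \frac{1}{12814}\right) = \frac{4037}{3075360}$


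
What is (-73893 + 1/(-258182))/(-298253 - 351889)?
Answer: 19077842527/167854961844 ≈ 0.11366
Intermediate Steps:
(-73893 + 1/(-258182))/(-298253 - 351889) = (-73893 - 1/258182)/(-650142) = -19077842527/258182*(-1/650142) = 19077842527/167854961844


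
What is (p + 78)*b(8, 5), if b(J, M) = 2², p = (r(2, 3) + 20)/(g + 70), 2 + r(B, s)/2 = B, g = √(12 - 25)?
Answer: 1538456/4913 - 80*I*√13/4913 ≈ 313.14 - 0.05871*I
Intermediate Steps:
g = I*√13 (g = √(-13) = I*√13 ≈ 3.6056*I)
r(B, s) = -4 + 2*B
p = 20/(70 + I*√13) (p = ((-4 + 2*2) + 20)/(I*√13 + 70) = ((-4 + 4) + 20)/(70 + I*√13) = (0 + 20)/(70 + I*√13) = 20/(70 + I*√13) ≈ 0.28496 - 0.014678*I)
b(J, M) = 4
(p + 78)*b(8, 5) = ((1400/4913 - 20*I*√13/4913) + 78)*4 = (384614/4913 - 20*I*√13/4913)*4 = 1538456/4913 - 80*I*√13/4913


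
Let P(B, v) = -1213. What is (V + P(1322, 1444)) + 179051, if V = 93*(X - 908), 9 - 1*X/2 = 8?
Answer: 93580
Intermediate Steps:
X = 2 (X = 18 - 2*8 = 18 - 16 = 2)
V = -84258 (V = 93*(2 - 908) = 93*(-906) = -84258)
(V + P(1322, 1444)) + 179051 = (-84258 - 1213) + 179051 = -85471 + 179051 = 93580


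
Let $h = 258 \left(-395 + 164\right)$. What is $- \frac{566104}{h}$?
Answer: $\frac{3676}{387} \approx 9.4987$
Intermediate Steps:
$h = -59598$ ($h = 258 \left(-231\right) = -59598$)
$- \frac{566104}{h} = - \frac{566104}{-59598} = \left(-566104\right) \left(- \frac{1}{59598}\right) = \frac{3676}{387}$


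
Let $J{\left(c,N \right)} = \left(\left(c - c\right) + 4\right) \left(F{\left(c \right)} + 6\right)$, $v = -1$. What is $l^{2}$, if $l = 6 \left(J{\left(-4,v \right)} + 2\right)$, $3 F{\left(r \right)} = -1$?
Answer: $21904$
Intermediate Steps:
$F{\left(r \right)} = - \frac{1}{3}$ ($F{\left(r \right)} = \frac{1}{3} \left(-1\right) = - \frac{1}{3}$)
$J{\left(c,N \right)} = \frac{68}{3}$ ($J{\left(c,N \right)} = \left(\left(c - c\right) + 4\right) \left(- \frac{1}{3} + 6\right) = \left(0 + 4\right) \frac{17}{3} = 4 \cdot \frac{17}{3} = \frac{68}{3}$)
$l = 148$ ($l = 6 \left(\frac{68}{3} + 2\right) = 6 \cdot \frac{74}{3} = 148$)
$l^{2} = 148^{2} = 21904$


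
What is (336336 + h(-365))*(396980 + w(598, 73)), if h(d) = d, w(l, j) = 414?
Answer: 133512859574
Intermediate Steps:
(336336 + h(-365))*(396980 + w(598, 73)) = (336336 - 365)*(396980 + 414) = 335971*397394 = 133512859574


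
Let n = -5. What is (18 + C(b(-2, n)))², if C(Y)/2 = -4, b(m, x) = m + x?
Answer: 100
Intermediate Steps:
C(Y) = -8 (C(Y) = 2*(-4) = -8)
(18 + C(b(-2, n)))² = (18 - 8)² = 10² = 100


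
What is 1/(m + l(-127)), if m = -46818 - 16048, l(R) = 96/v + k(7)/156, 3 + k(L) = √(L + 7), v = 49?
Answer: -3673193296500/230911843955732011 - 374556*√14/230911843955732011 ≈ -1.5907e-5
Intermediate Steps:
k(L) = -3 + √(7 + L) (k(L) = -3 + √(L + 7) = -3 + √(7 + L))
l(R) = 4943/2548 + √14/156 (l(R) = 96/49 + (-3 + √(7 + 7))/156 = 96*(1/49) + (-3 + √14)*(1/156) = 96/49 + (-1/52 + √14/156) = 4943/2548 + √14/156)
m = -62866
1/(m + l(-127)) = 1/(-62866 + (4943/2548 + √14/156)) = 1/(-160177625/2548 + √14/156)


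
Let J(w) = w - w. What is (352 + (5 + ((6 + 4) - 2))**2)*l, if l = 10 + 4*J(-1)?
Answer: 5210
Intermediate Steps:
J(w) = 0
l = 10 (l = 10 + 4*0 = 10 + 0 = 10)
(352 + (5 + ((6 + 4) - 2))**2)*l = (352 + (5 + ((6 + 4) - 2))**2)*10 = (352 + (5 + (10 - 2))**2)*10 = (352 + (5 + 8)**2)*10 = (352 + 13**2)*10 = (352 + 169)*10 = 521*10 = 5210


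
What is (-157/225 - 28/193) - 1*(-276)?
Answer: 11948699/43425 ≈ 275.16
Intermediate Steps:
(-157/225 - 28/193) - 1*(-276) = (-157*1/225 - 28*1/193) + 276 = (-157/225 - 28/193) + 276 = -36601/43425 + 276 = 11948699/43425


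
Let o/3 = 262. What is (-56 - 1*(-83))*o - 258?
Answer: 20964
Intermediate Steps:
o = 786 (o = 3*262 = 786)
(-56 - 1*(-83))*o - 258 = (-56 - 1*(-83))*786 - 258 = (-56 + 83)*786 - 258 = 27*786 - 258 = 21222 - 258 = 20964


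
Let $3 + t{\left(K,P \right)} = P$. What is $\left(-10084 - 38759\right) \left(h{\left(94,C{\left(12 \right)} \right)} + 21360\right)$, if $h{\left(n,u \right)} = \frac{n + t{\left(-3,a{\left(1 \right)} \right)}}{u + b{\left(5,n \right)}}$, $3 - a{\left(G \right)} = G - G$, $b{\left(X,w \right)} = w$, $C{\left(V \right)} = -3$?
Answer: $- \frac{94943660922}{91} \approx -1.0433 \cdot 10^{9}$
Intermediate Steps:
$a{\left(G \right)} = 3$ ($a{\left(G \right)} = 3 - \left(G - G\right) = 3 - 0 = 3 + 0 = 3$)
$t{\left(K,P \right)} = -3 + P$
$h{\left(n,u \right)} = \frac{n}{n + u}$ ($h{\left(n,u \right)} = \frac{n + \left(-3 + 3\right)}{u + n} = \frac{n + 0}{n + u} = \frac{n}{n + u}$)
$\left(-10084 - 38759\right) \left(h{\left(94,C{\left(12 \right)} \right)} + 21360\right) = \left(-10084 - 38759\right) \left(\frac{94}{94 - 3} + 21360\right) = - 48843 \left(\frac{94}{91} + 21360\right) = \left(-48843\right) \frac{1943854}{91} = - \frac{94943660922}{91}$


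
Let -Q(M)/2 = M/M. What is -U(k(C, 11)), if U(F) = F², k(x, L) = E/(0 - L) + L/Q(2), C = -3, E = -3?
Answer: -13225/484 ≈ -27.324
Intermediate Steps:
Q(M) = -2 (Q(M) = -2*M/M = -2*1 = -2)
k(x, L) = 3/L - L/2 (k(x, L) = -3/(0 - L) + L/(-2) = -3*(-1/L) + L*(-½) = -(-3)/L - L/2 = 3/L - L/2)
-U(k(C, 11)) = -(3/11 - ½*11)² = -(3*(1/11) - 11/2)² = -(3/11 - 11/2)² = -(-115/22)² = -1*13225/484 = -13225/484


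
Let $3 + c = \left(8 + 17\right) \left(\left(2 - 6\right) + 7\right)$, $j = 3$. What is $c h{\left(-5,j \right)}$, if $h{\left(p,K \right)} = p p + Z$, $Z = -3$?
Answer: $1584$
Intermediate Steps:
$h{\left(p,K \right)} = -3 + p^{2}$ ($h{\left(p,K \right)} = p p - 3 = p^{2} - 3 = -3 + p^{2}$)
$c = 72$ ($c = -3 + \left(8 + 17\right) \left(\left(2 - 6\right) + 7\right) = -3 + 25 \left(-4 + 7\right) = -3 + 25 \cdot 3 = -3 + 75 = 72$)
$c h{\left(-5,j \right)} = 72 \left(-3 + \left(-5\right)^{2}\right) = 72 \left(-3 + 25\right) = 72 \cdot 22 = 1584$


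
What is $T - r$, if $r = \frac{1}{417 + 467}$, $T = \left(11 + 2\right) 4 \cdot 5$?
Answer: $\frac{229839}{884} \approx 260.0$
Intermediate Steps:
$T = 260$ ($T = 13 \cdot 20 = 260$)
$r = \frac{1}{884} \approx 0.0011312$
$T - r = 260 - \frac{1}{884} = \frac{229839}{884}$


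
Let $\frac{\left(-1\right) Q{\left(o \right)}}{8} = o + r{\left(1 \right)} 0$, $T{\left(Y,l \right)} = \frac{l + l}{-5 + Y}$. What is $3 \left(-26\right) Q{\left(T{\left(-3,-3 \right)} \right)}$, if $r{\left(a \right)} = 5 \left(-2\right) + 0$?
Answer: $468$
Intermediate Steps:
$r{\left(a \right)} = -10$ ($r{\left(a \right)} = -10 + 0 = -10$)
$T{\left(Y,l \right)} = \frac{2 l}{-5 + Y}$
$Q{\left(o \right)} = - 8 o$ ($Q{\left(o \right)} = - 8 \left(o - 0\right) = - 8 \left(o + 0\right) = - 8 o$)
$3 \left(-26\right) Q{\left(T{\left(-3,-3 \right)} \right)} = 3 \left(-26\right) \left(- 8 \cdot 2 \left(-3\right) \frac{1}{-5 - 3}\right) = - 78 \left(- 8 \cdot 2 \left(-3\right) \frac{1}{-8}\right) = - 78 \left(- 8 \cdot 2 \left(-3\right) \left(- \frac{1}{8}\right)\right) = - 78 \left(\left(-8\right) \frac{3}{4}\right) = \left(-78\right) \left(-6\right) = 468$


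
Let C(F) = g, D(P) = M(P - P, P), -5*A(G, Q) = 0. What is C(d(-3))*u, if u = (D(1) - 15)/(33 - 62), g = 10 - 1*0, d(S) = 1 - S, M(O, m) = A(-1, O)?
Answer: 150/29 ≈ 5.1724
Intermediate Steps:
A(G, Q) = 0 (A(G, Q) = -1/5*0 = 0)
M(O, m) = 0
D(P) = 0
g = 10 (g = 10 + 0 = 10)
C(F) = 10
u = 15/29 (u = (0 - 15)/(33 - 62) = -15/(-29) = -15*(-1/29) = 15/29 ≈ 0.51724)
C(d(-3))*u = 10*(15/29) = 150/29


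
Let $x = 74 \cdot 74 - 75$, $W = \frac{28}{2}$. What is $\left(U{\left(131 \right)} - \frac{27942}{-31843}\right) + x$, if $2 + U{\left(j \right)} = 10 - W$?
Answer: $\frac{171820927}{31843} \approx 5395.9$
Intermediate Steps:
$W = 14$ ($W = 28 \cdot \frac{1}{2} = 14$)
$x = 5401$ ($x = 5476 - 75 = 5401$)
$U{\left(j \right)} = -6$ ($U{\left(j \right)} = -2 + \left(10 - 14\right) = -2 - 4 = -6$)
$\left(U{\left(131 \right)} - \frac{27942}{-31843}\right) + x = \left(-6 - \frac{27942}{-31843}\right) + 5401 = \left(-6 - - \frac{27942}{31843}\right) + 5401 = \left(-6 + \frac{27942}{31843}\right) + 5401 = - \frac{163116}{31843} + 5401 = \frac{171820927}{31843}$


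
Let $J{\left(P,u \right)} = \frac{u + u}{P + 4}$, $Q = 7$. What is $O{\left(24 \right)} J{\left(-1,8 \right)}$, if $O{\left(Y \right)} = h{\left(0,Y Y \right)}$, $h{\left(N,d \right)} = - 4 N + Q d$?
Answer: $21504$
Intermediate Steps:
$h{\left(N,d \right)} = - 4 N + 7 d$
$J{\left(P,u \right)} = \frac{2 u}{4 + P}$
$O{\left(Y \right)} = 7 Y^{2}$ ($O{\left(Y \right)} = \left(-4\right) 0 + 7 Y Y = 0 + 7 Y^{2} = 7 Y^{2}$)
$O{\left(24 \right)} J{\left(-1,8 \right)} = 7 \cdot 24^{2} \cdot 2 \cdot 8 \frac{1}{4 - 1} = 7 \cdot 576 \cdot 2 \cdot 8 \cdot \frac{1}{3} = 4032 \cdot 2 \cdot 8 \cdot \frac{1}{3} = 4032 \cdot \frac{16}{3} = 21504$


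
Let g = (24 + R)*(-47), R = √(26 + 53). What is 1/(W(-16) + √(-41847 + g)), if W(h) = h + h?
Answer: -1/(32 - I*√(42975 + 47*√79)) ≈ -0.00072045 - 0.0046899*I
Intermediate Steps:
W(h) = 2*h
R = √79 ≈ 8.8882
g = -1128 - 47*√79 (g = (24 + √79)*(-47) = -1128 - 47*√79 ≈ -1545.7)
1/(W(-16) + √(-41847 + g)) = 1/(2*(-16) + √(-41847 + (-1128 - 47*√79))) = 1/(-32 + √(-42975 - 47*√79))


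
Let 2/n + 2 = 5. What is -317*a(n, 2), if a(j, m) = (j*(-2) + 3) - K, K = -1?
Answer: -2536/3 ≈ -845.33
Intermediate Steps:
n = ⅔ (n = 2/(-2 + 5) = 2/3 = 2*(⅓) = ⅔ ≈ 0.66667)
a(j, m) = 4 - 2*j (a(j, m) = (j*(-2) + 3) - 1*(-1) = (-2*j + 3) + 1 = (3 - 2*j) + 1 = 4 - 2*j)
-317*a(n, 2) = -317*(4 - 2*⅔) = -317*(4 - 4/3) = -317*8/3 = -2536/3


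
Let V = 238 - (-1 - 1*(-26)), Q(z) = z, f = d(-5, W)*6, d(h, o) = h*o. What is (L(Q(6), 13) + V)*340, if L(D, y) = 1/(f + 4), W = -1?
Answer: 72430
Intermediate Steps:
f = 30 (f = -5*(-1)*6 = 5*6 = 30)
V = 213 (V = 238 - (-1 + 26) = 238 - 1*25 = 238 - 25 = 213)
L(D, y) = 1/34 (L(D, y) = 1/(30 + 4) = 1/34)
(L(Q(6), 13) + V)*340 = (1/34 + 213)*340 = (7243/34)*340 = 72430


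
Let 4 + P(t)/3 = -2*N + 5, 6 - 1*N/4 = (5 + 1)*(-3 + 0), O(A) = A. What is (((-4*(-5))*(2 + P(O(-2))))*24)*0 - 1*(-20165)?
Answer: 20165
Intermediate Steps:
N = 96 (N = 24 - 4*(5 + 1)*(-3 + 0) = 24 - 24*(-3) = 24 - 4*(-18) = 24 + 72 = 96)
P(t) = -573 (P(t) = -12 + 3*(-2*96 + 5) = -12 + 3*(-192 + 5) = -12 + 3*(-187) = -12 - 561 = -573)
(((-4*(-5))*(2 + P(O(-2))))*24)*0 - 1*(-20165) = (((-4*(-5))*(2 - 573))*24)*0 - 1*(-20165) = ((20*(-571))*24)*0 + 20165 = -11420*24*0 + 20165 = -274080*0 + 20165 = 0 + 20165 = 20165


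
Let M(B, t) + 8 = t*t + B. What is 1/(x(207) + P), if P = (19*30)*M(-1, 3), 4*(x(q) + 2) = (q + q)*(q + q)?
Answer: 1/42847 ≈ 2.3339e-5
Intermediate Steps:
M(B, t) = -8 + B + t² (M(B, t) = -8 + (t*t + B) = -8 + (t² + B) = -8 + (B + t²) = -8 + B + t²)
x(q) = -2 + q² (x(q) = -2 + ((q + q)*(q + q))/4 = -2 + ((2*q)*(2*q))/4 = -2 + (4*q²)/4 = -2 + q²)
P = 0 (P = (19*30)*(-8 - 1 + 3²) = 570*(-8 - 1 + 9) = 570*0 = 0)
1/(x(207) + P) = 1/((-2 + 207²) + 0) = 1/((-2 + 42849) + 0) = 1/(42847 + 0) = 1/42847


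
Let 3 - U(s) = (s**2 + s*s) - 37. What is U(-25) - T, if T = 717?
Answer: -1927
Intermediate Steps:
U(s) = 40 - 2*s**2 (U(s) = 3 - ((s**2 + s*s) - 37) = 3 - ((s**2 + s**2) - 37) = 3 - (2*s**2 - 37) = 3 - (-37 + 2*s**2) = 3 + (37 - 2*s**2) = 40 - 2*s**2)
U(-25) - T = (40 - 2*(-25)**2) - 1*717 = (40 - 2*625) - 717 = (40 - 1250) - 717 = -1210 - 717 = -1927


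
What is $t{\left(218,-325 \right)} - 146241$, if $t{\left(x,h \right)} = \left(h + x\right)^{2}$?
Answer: $-134792$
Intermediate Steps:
$t{\left(218,-325 \right)} - 146241 = \left(-325 + 218\right)^{2} - 146241 = \left(-107\right)^{2} - 146241 = 11449 - 146241 = -134792$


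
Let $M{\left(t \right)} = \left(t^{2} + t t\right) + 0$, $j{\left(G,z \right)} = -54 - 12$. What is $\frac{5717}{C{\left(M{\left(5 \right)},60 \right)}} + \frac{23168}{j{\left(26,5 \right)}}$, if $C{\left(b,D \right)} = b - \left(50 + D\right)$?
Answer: $- \frac{98189}{220} \approx -446.31$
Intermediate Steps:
$j{\left(G,z \right)} = -66$
$M{\left(t \right)} = 2 t^{2}$ ($M{\left(t \right)} = \left(t^{2} + t^{2}\right) + 0 = 2 t^{2} + 0 = 2 t^{2}$)
$C{\left(b,D \right)} = -50 + b - D$
$\frac{5717}{C{\left(M{\left(5 \right)},60 \right)}} + \frac{23168}{j{\left(26,5 \right)}} = \frac{5717}{-50 + 2 \cdot 5^{2} - 60} + \frac{23168}{-66} = \frac{5717}{-50 + 2 \cdot 25 - 60} + 23168 \left(- \frac{1}{66}\right) = \frac{5717}{-50 + 50 - 60} - \frac{11584}{33} = \frac{5717}{-60} - \frac{11584}{33} = 5717 \left(- \frac{1}{60}\right) - \frac{11584}{33} = - \frac{5717}{60} - \frac{11584}{33} = - \frac{98189}{220}$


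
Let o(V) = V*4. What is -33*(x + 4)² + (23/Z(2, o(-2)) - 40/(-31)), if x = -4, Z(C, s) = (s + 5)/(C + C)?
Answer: -2732/93 ≈ -29.376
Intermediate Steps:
o(V) = 4*V
Z(C, s) = (5 + s)/(2*C) (Z(C, s) = (5 + s)/((2*C)) = (5 + s)*(1/(2*C)) = (5 + s)/(2*C))
-33*(x + 4)² + (23/Z(2, o(-2)) - 40/(-31)) = -33*(-4 + 4)² + (23/(((½)*(5 + 4*(-2))/2)) - 40/(-31)) = -33*0² + (23/(((½)*(½)*(5 - 8))) - 40*(-1/31)) = -33*0 + (23/(((½)*(½)*(-3))) + 40/31) = 0 + (23/(-¾) + 40/31) = 0 + (23*(-4/3) + 40/31) = 0 + (-92/3 + 40/31) = 0 - 2732/93 = -2732/93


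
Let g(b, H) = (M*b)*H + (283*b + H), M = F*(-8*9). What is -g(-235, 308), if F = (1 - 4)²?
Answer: -46836043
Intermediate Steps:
F = 9 (F = (-3)² = 9)
M = -648 (M = 9*(-8*9) = 9*(-72) = -648)
g(b, H) = H + 283*b - 648*H*b (g(b, H) = (-648*b)*H + (283*b + H) = -648*H*b + (H + 283*b) = H + 283*b - 648*H*b)
-g(-235, 308) = -(308 + 283*(-235) - 648*308*(-235)) = -(308 - 66505 + 46902240) = -1*46836043 = -46836043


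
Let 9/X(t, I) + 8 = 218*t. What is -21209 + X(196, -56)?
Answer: -302016157/14240 ≈ -21209.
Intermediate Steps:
X(t, I) = 9/(-8 + 218*t)
-21209 + X(196, -56) = -21209 + 9/(2*(-4 + 109*196)) = -21209 + 9/(2*(-4 + 21364)) = -21209 + (9/2)/21360 = -21209 + (9/2)*(1/21360) = -21209 + 3/14240 = -302016157/14240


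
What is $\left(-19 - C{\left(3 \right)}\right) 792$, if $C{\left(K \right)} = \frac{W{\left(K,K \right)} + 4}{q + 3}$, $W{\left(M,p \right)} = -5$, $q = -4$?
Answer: $-15840$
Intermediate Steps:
$C{\left(K \right)} = 1$ ($C{\left(K \right)} = \frac{-5 + 4}{-4 + 3} = - \frac{1}{-1} = \left(-1\right) \left(-1\right) = 1$)
$\left(-19 - C{\left(3 \right)}\right) 792 = \left(-19 - 1\right) 792 = \left(-20\right) 792 = -15840$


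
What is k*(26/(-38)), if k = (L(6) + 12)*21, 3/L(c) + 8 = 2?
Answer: -6279/38 ≈ -165.24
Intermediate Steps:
L(c) = -½ (L(c) = 3/(-8 + 2) = 3/(-6) = 3*(-⅙) = -½)
k = 483/2 (k = (-½ + 12)*21 = (23/2)*21 = 483/2 ≈ 241.50)
k*(26/(-38)) = 483*(26/(-38))/2 = 483*(26*(-1/38))/2 = (483/2)*(-13/19) = -6279/38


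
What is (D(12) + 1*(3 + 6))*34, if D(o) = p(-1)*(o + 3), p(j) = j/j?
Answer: 816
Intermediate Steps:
p(j) = 1
D(o) = 3 + o (D(o) = 1*(o + 3) = 1*(3 + o) = 3 + o)
(D(12) + 1*(3 + 6))*34 = ((3 + 12) + 1*(3 + 6))*34 = (15 + 1*9)*34 = (15 + 9)*34 = 24*34 = 816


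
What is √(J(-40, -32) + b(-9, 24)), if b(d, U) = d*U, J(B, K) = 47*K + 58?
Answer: I*√1662 ≈ 40.768*I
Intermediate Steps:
J(B, K) = 58 + 47*K
b(d, U) = U*d
√(J(-40, -32) + b(-9, 24)) = √((58 + 47*(-32)) + 24*(-9)) = √((58 - 1504) - 216) = √(-1446 - 216) = √(-1662) = I*√1662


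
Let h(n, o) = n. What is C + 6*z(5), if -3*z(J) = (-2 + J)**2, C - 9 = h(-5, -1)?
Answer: -14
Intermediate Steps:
C = 4 (C = 9 - 5 = 4)
z(J) = -(-2 + J)**2/3
C + 6*z(5) = 4 + 6*(-(-2 + 5)**2/3) = 4 + 6*(-1/3*3**2) = 4 + 6*(-1/3*9) = 4 + 6*(-3) = 4 - 18 = -14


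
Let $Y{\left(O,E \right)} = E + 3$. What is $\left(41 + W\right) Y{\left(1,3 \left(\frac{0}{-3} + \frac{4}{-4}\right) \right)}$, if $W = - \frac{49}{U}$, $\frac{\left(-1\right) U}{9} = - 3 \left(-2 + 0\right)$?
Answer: $0$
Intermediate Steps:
$U = -54$ ($U = - 9 \left(- 3 \left(-2 + 0\right)\right) = - 9 \left(\left(-3\right) \left(-2\right)\right) = \left(-9\right) 6 = -54$)
$W = \frac{49}{54}$ ($W = - \frac{49}{-54} = \left(-49\right) \left(- \frac{1}{54}\right) = \frac{49}{54} \approx 0.90741$)
$Y{\left(O,E \right)} = 3 + E$
$\left(41 + W\right) Y{\left(1,3 \left(\frac{0}{-3} + \frac{4}{-4}\right) \right)} = \left(41 + \frac{49}{54}\right) \left(3 + 3 \left(\frac{0}{-3} + \frac{4}{-4}\right)\right) = \frac{2263 \left(3 + 3 \left(0 \left(- \frac{1}{3}\right) + 4 \left(- \frac{1}{4}\right)\right)\right)}{54} = \frac{2263 \left(3 + 3 \left(0 - 1\right)\right)}{54} = \frac{2263 \left(3 + 3 \left(-1\right)\right)}{54} = \frac{2263 \left(3 - 3\right)}{54} = \frac{2263}{54} \cdot 0 = 0$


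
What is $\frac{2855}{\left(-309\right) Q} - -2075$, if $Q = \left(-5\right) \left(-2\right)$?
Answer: $\frac{1281779}{618} \approx 2074.1$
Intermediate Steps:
$Q = 10$
$\frac{2855}{\left(-309\right) Q} - -2075 = \frac{2855}{\left(-309\right) 10} - -2075 = \frac{2855}{-3090} + 2075 = 2855 \left(- \frac{1}{3090}\right) + 2075 = - \frac{571}{618} + 2075 = \frac{1281779}{618}$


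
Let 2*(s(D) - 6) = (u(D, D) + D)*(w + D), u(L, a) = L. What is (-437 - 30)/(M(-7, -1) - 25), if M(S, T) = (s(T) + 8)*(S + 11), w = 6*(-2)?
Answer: -467/83 ≈ -5.6265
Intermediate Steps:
w = -12
s(D) = 6 + D*(-12 + D) (s(D) = 6 + ((D + D)*(-12 + D))/2 = 6 + ((2*D)*(-12 + D))/2 = 6 + (2*D*(-12 + D))/2 = 6 + D*(-12 + D))
M(S, T) = (11 + S)*(14 + T² - 12*T) (M(S, T) = ((6 + T² - 12*T) + 8)*(S + 11) = (14 + T² - 12*T)*(11 + S) = (11 + S)*(14 + T² - 12*T))
(-437 - 30)/(M(-7, -1) - 25) = (-437 - 30)/((154 - 132*(-1) + 8*(-7) + 11*(-1)² - 7*(6 + (-1)² - 12*(-1))) - 25) = -467/((154 + 132 - 56 + 11*1 - 7*(6 + 1 + 12)) - 25) = -467/((154 + 132 - 56 + 11 - 7*19) - 25) = -467/((154 + 132 - 56 + 11 - 133) - 25) = -467/(108 - 25) = -467/83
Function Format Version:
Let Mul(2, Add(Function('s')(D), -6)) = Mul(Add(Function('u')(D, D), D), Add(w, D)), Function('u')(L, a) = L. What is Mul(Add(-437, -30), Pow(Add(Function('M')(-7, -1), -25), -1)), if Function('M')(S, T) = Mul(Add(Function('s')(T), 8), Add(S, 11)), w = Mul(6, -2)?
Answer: Rational(-467, 83) ≈ -5.6265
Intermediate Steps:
w = -12
Function('s')(D) = Add(6, Mul(D, Add(-12, D))) (Function('s')(D) = Add(6, Mul(Rational(1, 2), Mul(Add(D, D), Add(-12, D)))) = Add(6, Mul(Rational(1, 2), Mul(Mul(2, D), Add(-12, D)))) = Add(6, Mul(Rational(1, 2), Mul(2, D, Add(-12, D)))) = Add(6, Mul(D, Add(-12, D))))
Function('M')(S, T) = Mul(Add(11, S), Add(14, Pow(T, 2), Mul(-12, T))) (Function('M')(S, T) = Mul(Add(Add(6, Pow(T, 2), Mul(-12, T)), 8), Add(S, 11)) = Mul(Add(14, Pow(T, 2), Mul(-12, T)), Add(11, S)) = Mul(Add(11, S), Add(14, Pow(T, 2), Mul(-12, T))))
Mul(Add(-437, -30), Pow(Add(Function('M')(-7, -1), -25), -1)) = Mul(Add(-437, -30), Pow(Add(Add(154, Mul(-132, -1), Mul(8, -7), Mul(11, Pow(-1, 2)), Mul(-7, Add(6, Pow(-1, 2), Mul(-12, -1)))), -25), -1)) = Mul(-467, Pow(Add(Add(154, 132, -56, Mul(11, 1), Mul(-7, Add(6, 1, 12))), -25), -1)) = Mul(-467, Pow(Add(Add(154, 132, -56, 11, Mul(-7, 19)), -25), -1)) = Mul(-467, Pow(Add(Add(154, 132, -56, 11, -133), -25), -1)) = Mul(-467, Pow(Add(108, -25), -1)) = Mul(-467, Pow(83, -1)) = Mul(-467, Rational(1, 83)) = Rational(-467, 83)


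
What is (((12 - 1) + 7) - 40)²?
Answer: 484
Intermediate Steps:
(((12 - 1) + 7) - 40)² = ((11 + 7) - 40)² = (18 - 40)² = (-22)² = 484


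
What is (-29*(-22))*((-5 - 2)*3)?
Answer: -13398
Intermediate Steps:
(-29*(-22))*((-5 - 2)*3) = 638*(-7*3) = 638*(-21) = -13398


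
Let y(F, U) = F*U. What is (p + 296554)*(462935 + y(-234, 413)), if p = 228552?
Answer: 192342652058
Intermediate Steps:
(p + 296554)*(462935 + y(-234, 413)) = (228552 + 296554)*(462935 - 234*413) = 525106*(462935 - 96642) = 525106*366293 = 192342652058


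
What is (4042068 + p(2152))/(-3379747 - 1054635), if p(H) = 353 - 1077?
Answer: -2020672/2217191 ≈ -0.91137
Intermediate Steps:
p(H) = -724
(4042068 + p(2152))/(-3379747 - 1054635) = (4042068 - 724)/(-3379747 - 1054635) = 4041344/(-4434382) = 4041344*(-1/4434382) = -2020672/2217191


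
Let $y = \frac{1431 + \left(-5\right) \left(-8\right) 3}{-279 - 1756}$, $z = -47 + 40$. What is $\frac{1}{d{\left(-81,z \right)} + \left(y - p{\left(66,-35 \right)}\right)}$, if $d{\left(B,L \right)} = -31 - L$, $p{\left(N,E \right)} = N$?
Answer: $- \frac{185}{16791} \approx -0.011018$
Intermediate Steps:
$z = -7$
$y = - \frac{141}{185}$ ($y = \frac{1431 + 40 \cdot 3}{-2035} = \left(1431 + 120\right) \left(- \frac{1}{2035}\right) = 1551 \left(- \frac{1}{2035}\right) = - \frac{141}{185} \approx -0.76216$)
$\frac{1}{d{\left(-81,z \right)} + \left(y - p{\left(66,-35 \right)}\right)} = \frac{1}{\left(-31 - -7\right) - \frac{12351}{185}} = \frac{1}{\left(-31 + 7\right) - \frac{12351}{185}} = \frac{1}{-24 - \frac{12351}{185}} = \frac{1}{- \frac{16791}{185}} = - \frac{185}{16791}$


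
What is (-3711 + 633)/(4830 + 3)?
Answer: -114/179 ≈ -0.63687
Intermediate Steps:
(-3711 + 633)/(4830 + 3) = -3078/4833 = -3078*1/4833 = -114/179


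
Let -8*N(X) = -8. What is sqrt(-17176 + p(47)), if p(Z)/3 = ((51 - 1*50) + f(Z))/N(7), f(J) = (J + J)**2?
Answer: sqrt(9335) ≈ 96.618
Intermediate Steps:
f(J) = 4*J**2 (f(J) = (2*J)**2 = 4*J**2)
N(X) = 1 (N(X) = -1/8*(-8) = 1)
p(Z) = 3 + 12*Z**2 (p(Z) = 3*(((51 - 1*50) + 4*Z**2)/1) = 3*(((51 - 50) + 4*Z**2)*1) = 3*((1 + 4*Z**2)*1) = 3*(1 + 4*Z**2) = 3 + 12*Z**2)
sqrt(-17176 + p(47)) = sqrt(-17176 + (3 + 12*47**2)) = sqrt(-17176 + (3 + 12*2209)) = sqrt(-17176 + (3 + 26508)) = sqrt(-17176 + 26511) = sqrt(9335)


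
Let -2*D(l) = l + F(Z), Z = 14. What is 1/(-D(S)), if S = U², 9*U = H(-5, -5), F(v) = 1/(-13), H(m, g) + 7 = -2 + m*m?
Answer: 2106/3247 ≈ 0.64860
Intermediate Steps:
H(m, g) = -9 + m² (H(m, g) = -7 + (-2 + m*m) = -7 + (-2 + m²) = -9 + m²)
F(v) = -1/13
U = 16/9 (U = (-9 + (-5)²)/9 = (-9 + 25)/9 = (⅑)*16 = 16/9 ≈ 1.7778)
S = 256/81 (S = (16/9)² = 256/81 ≈ 3.1605)
D(l) = 1/26 - l/2 (D(l) = -(l - 1/13)/2 = -(-1/13 + l)/2 = 1/26 - l/2)
1/(-D(S)) = 1/(-(1/26 - ½*256/81)) = 1/(-(1/26 - 128/81)) = 1/(-1*(-3247/2106)) = 1/(3247/2106) = 2106/3247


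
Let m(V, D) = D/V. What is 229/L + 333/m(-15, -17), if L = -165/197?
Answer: 57254/2805 ≈ 20.411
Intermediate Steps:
L = -165/197 (L = -165*1/197 = -165/197 ≈ -0.83756)
229/L + 333/m(-15, -17) = 229/(-165/197) + 333/((-17/(-15))) = 229*(-197/165) + 333/((-17*(-1/15))) = -45113/165 + 333/(17/15) = -45113/165 + 333*(15/17) = -45113/165 + 4995/17 = 57254/2805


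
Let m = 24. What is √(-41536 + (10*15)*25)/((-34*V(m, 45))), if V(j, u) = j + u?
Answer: -I*√37786/2346 ≈ -0.082859*I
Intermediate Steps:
√(-41536 + (10*15)*25)/((-34*V(m, 45))) = √(-41536 + (10*15)*25)/((-34*(24 + 45))) = √(-41536 + 150*25)/((-34*69)) = √(-41536 + 3750)/(-2346) = √(-37786)*(-1/2346) = (I*√37786)*(-1/2346) = -I*√37786/2346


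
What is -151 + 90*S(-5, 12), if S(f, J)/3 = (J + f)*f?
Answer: -9601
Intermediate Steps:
S(f, J) = 3*f*(J + f) (S(f, J) = 3*((J + f)*f) = 3*(f*(J + f)) = 3*f*(J + f))
-151 + 90*S(-5, 12) = -151 + 90*(3*(-5)*(12 - 5)) = -151 + 90*(3*(-5)*7) = -151 + 90*(-105) = -151 - 9450 = -9601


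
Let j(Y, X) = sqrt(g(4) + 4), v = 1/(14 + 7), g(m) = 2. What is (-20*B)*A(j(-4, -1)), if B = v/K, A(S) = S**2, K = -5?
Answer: 8/7 ≈ 1.1429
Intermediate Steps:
v = 1/21 ≈ 0.047619
j(Y, X) = sqrt(6) (j(Y, X) = sqrt(2 + 4) = sqrt(6))
B = -1/105 (B = (1/21)/(-5) = (1/21)*(-1/5) = -1/105 ≈ -0.0095238)
(-20*B)*A(j(-4, -1)) = (-20*(-1/105))*(sqrt(6))**2 = (4/21)*6 = 8/7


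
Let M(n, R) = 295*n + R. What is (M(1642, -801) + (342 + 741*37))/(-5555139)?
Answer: -511348/5555139 ≈ -0.092050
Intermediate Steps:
M(n, R) = R + 295*n
(M(1642, -801) + (342 + 741*37))/(-5555139) = ((-801 + 295*1642) + (342 + 741*37))/(-5555139) = ((-801 + 484390) + (342 + 27417))*(-1/5555139) = (483589 + 27759)*(-1/5555139) = 511348*(-1/5555139) = -511348/5555139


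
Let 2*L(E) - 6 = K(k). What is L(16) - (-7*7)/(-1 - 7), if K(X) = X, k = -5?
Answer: -45/8 ≈ -5.6250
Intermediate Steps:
L(E) = 1/2 (L(E) = 3 + (1/2)*(-5) = 3 - 5/2 = 1/2)
L(16) - (-7*7)/(-1 - 7) = 1/2 - (-7*7)/(-1 - 7) = 1/2 - (-49)/(-8) = 1/2 - (-49)*(-1)/8 = 1/2 - 1*49/8 = 1/2 - 49/8 = -45/8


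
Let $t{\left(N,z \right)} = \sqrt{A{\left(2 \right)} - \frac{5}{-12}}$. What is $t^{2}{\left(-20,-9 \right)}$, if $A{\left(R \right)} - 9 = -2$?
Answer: $\frac{89}{12} \approx 7.4167$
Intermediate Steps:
$A{\left(R \right)} = 7$ ($A{\left(R \right)} = 9 - 2 = 7$)
$t{\left(N,z \right)} = \frac{\sqrt{267}}{6}$ ($t{\left(N,z \right)} = \sqrt{7 - \frac{5}{-12}} = \sqrt{7 - - \frac{5}{12}} = \sqrt{7 + \frac{5}{12}} = \sqrt{\frac{89}{12}} = \frac{\sqrt{267}}{6}$)
$t^{2}{\left(-20,-9 \right)} = \left(\frac{\sqrt{267}}{6}\right)^{2} = \frac{89}{12}$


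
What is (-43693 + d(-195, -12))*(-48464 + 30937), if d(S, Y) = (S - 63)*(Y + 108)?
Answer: 1199915947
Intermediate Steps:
d(S, Y) = (-63 + S)*(108 + Y)
(-43693 + d(-195, -12))*(-48464 + 30937) = (-43693 + (-6804 - 63*(-12) + 108*(-195) - 195*(-12)))*(-48464 + 30937) = (-43693 + (-6804 + 756 - 21060 + 2340))*(-17527) = (-43693 - 24768)*(-17527) = -68461*(-17527) = 1199915947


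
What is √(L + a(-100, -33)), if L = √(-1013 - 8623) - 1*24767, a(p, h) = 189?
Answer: √(-24578 + 2*I*√2409) ≈ 0.3131 + 156.77*I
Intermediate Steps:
L = -24767 + 2*I*√2409 (L = √(-9636) - 24767 = 2*I*√2409 - 24767 = -24767 + 2*I*√2409 ≈ -24767.0 + 98.163*I)
√(L + a(-100, -33)) = √((-24767 + 2*I*√2409) + 189) = √(-24578 + 2*I*√2409)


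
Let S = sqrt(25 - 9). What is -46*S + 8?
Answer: -176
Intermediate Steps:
S = 4 (S = sqrt(16) = 4)
-46*S + 8 = -46*4 + 8 = -184 + 8 = -176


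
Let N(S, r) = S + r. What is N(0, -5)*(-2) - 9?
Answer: 1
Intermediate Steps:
N(0, -5)*(-2) - 9 = (0 - 5)*(-2) - 9 = -5*(-2) - 9 = 10 - 9 = 1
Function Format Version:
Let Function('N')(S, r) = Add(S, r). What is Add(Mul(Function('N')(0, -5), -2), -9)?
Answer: 1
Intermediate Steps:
Add(Mul(Function('N')(0, -5), -2), -9) = Add(Mul(Add(0, -5), -2), -9) = Add(Mul(-5, -2), -9) = Add(10, -9) = 1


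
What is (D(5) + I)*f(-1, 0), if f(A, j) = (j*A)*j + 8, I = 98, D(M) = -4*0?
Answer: 784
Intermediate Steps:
D(M) = 0
f(A, j) = 8 + A*j² (f(A, j) = (A*j)*j + 8 = A*j² + 8 = 8 + A*j²)
(D(5) + I)*f(-1, 0) = (0 + 98)*(8 - 1*0²) = 98*(8 - 1*0) = 98*(8 + 0) = 98*8 = 784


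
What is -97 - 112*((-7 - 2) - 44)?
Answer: 5839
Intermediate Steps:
-97 - 112*((-7 - 2) - 44) = -97 - 112*(-9 - 44) = -97 - 112*(-53) = -97 + 5936 = 5839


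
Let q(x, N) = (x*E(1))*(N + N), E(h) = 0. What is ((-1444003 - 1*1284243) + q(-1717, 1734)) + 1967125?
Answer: -761121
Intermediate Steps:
q(x, N) = 0 (q(x, N) = (x*0)*(N + N) = 0*(2*N) = 0)
((-1444003 - 1*1284243) + q(-1717, 1734)) + 1967125 = ((-1444003 - 1*1284243) + 0) + 1967125 = ((-1444003 - 1284243) + 0) + 1967125 = (-2728246 + 0) + 1967125 = -2728246 + 1967125 = -761121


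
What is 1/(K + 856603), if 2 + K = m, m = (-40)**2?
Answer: 1/858201 ≈ 1.1652e-6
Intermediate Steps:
m = 1600
K = 1598 (K = -2 + 1600 = 1598)
1/(K + 856603) = 1/(1598 + 856603) = 1/858201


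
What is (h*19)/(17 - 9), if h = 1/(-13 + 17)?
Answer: 19/32 ≈ 0.59375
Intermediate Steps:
h = ¼ (h = 1/4 = ¼ ≈ 0.25000)
(h*19)/(17 - 9) = ((¼)*19)/(17 - 9) = (19/4)/8 = (19/4)*(⅛) = 19/32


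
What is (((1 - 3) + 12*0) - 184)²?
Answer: 34596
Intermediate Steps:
(((1 - 3) + 12*0) - 184)² = ((-2 + 0) - 184)² = (-2 - 184)² = (-186)² = 34596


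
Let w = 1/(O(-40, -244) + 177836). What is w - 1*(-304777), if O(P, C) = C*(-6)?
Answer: 54646516101/179300 ≈ 3.0478e+5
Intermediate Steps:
O(P, C) = -6*C
w = 1/179300 (w = 1/(-6*(-244) + 177836) = 1/(1464 + 177836) = 1/179300 ≈ 5.5772e-6)
w - 1*(-304777) = 1/179300 - 1*(-304777) = 1/179300 + 304777 = 54646516101/179300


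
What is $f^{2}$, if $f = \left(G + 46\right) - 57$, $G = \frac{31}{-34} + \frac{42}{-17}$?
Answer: $\frac{239121}{1156} \approx 206.85$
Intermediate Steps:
$G = - \frac{115}{34}$ ($G = 31 \left(- \frac{1}{34}\right) + 42 \left(- \frac{1}{17}\right) = - \frac{31}{34} - \frac{42}{17} = - \frac{115}{34} \approx -3.3824$)
$f = - \frac{489}{34}$ ($f = \left(- \frac{115}{34} + 46\right) - 57 = \frac{1449}{34} - 57 = - \frac{489}{34} \approx -14.382$)
$f^{2} = \left(- \frac{489}{34}\right)^{2} = \frac{239121}{1156}$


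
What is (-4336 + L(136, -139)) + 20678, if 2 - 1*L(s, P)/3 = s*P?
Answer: 73060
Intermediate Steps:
L(s, P) = 6 - 3*P*s (L(s, P) = 6 - 3*s*P = 6 - 3*P*s)
(-4336 + L(136, -139)) + 20678 = (-4336 + (6 - 3*(-139)*136)) + 20678 = (-4336 + (6 + 56712)) + 20678 = (-4336 + 56718) + 20678 = 52382 + 20678 = 73060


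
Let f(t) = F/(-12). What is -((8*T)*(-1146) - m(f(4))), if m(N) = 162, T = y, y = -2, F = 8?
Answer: -18174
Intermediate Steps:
T = -2
f(t) = -⅔ (f(t) = 8/(-12) = 8*(-1/12) = -⅔)
-((8*T)*(-1146) - m(f(4))) = -((8*(-2))*(-1146) - 1*162) = -(-16*(-1146) - 162) = -(18336 - 162) = -1*18174 = -18174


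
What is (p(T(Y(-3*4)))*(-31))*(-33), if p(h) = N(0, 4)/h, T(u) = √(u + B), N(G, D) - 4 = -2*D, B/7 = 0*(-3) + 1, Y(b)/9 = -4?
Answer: 4092*I*√29/29 ≈ 759.87*I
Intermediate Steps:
Y(b) = -36 (Y(b) = 9*(-4) = -36)
B = 7 (B = 7*(0*(-3) + 1) = 7*(0 + 1) = 7*1 = 7)
N(G, D) = 4 - 2*D
T(u) = √(7 + u) (T(u) = √(u + 7) = √(7 + u))
p(h) = -4/h (p(h) = (4 - 2*4)/h = (4 - 8)/h = -4/h)
(p(T(Y(-3*4)))*(-31))*(-33) = (-4/√(7 - 36)*(-31))*(-33) = (-4*(-I*√29/29)*(-31))*(-33) = (-(-4)*I*√29/29*(-31))*(-33) = ((4*I*√29/29)*(-31))*(-33) = -124*I*√29/29*(-33) = 4092*I*√29/29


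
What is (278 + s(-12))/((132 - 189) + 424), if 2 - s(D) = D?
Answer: 292/367 ≈ 0.79564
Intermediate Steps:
s(D) = 2 - D
(278 + s(-12))/((132 - 189) + 424) = (278 + (2 - 1*(-12)))/((132 - 189) + 424) = (278 + (2 + 12))/(-57 + 424) = (278 + 14)/367 = 292*(1/367) = 292/367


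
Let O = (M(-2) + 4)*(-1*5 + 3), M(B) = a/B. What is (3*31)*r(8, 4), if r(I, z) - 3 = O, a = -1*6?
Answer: -1023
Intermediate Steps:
a = -6
M(B) = -6/B
O = -14 (O = (-6/(-2) + 4)*(-1*5 + 3) = (-6*(-½) + 4)*(-5 + 3) = (3 + 4)*(-2) = 7*(-2) = -14)
r(I, z) = -11 (r(I, z) = 3 - 14 = -11)
(3*31)*r(8, 4) = (3*31)*(-11) = 93*(-11) = -1023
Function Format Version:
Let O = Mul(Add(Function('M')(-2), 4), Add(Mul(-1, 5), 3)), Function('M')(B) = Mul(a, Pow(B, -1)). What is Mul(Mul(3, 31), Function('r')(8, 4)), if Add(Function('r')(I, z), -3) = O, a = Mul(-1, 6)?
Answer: -1023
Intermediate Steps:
a = -6
Function('M')(B) = Mul(-6, Pow(B, -1))
O = -14 (O = Mul(Add(Mul(-6, Pow(-2, -1)), 4), Add(Mul(-1, 5), 3)) = Mul(Add(Mul(-6, Rational(-1, 2)), 4), Add(-5, 3)) = Mul(Add(3, 4), -2) = Mul(7, -2) = -14)
Function('r')(I, z) = -11 (Function('r')(I, z) = Add(3, -14) = -11)
Mul(Mul(3, 31), Function('r')(8, 4)) = Mul(Mul(3, 31), -11) = Mul(93, -11) = -1023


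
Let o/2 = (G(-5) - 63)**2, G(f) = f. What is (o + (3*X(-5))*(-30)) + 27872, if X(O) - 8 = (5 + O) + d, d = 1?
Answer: 36310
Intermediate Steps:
X(O) = 14 + O (X(O) = 8 + ((5 + O) + 1) = 8 + (6 + O) = 14 + O)
o = 9248 (o = 2*(-5 - 63)**2 = 2*(-68)**2 = 2*4624 = 9248)
(o + (3*X(-5))*(-30)) + 27872 = (9248 + (3*(14 - 5))*(-30)) + 27872 = (9248 + (3*9)*(-30)) + 27872 = (9248 + 27*(-30)) + 27872 = (9248 - 810) + 27872 = 8438 + 27872 = 36310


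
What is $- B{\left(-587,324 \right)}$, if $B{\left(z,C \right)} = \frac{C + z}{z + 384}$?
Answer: $- \frac{263}{203} \approx -1.2956$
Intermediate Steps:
$B{\left(z,C \right)} = \frac{C + z}{384 + z}$
$- B{\left(-587,324 \right)} = - \frac{324 - 587}{384 - 587} = - \frac{-263}{-203} = - \frac{\left(-1\right) \left(-263\right)}{203} = \left(-1\right) \frac{263}{203} = - \frac{263}{203}$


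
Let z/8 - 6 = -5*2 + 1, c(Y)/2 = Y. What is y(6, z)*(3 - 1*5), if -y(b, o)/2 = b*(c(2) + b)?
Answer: 240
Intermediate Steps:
c(Y) = 2*Y
z = -24 (z = 48 + 8*(-5*2 + 1) = 48 + 8*(-10 + 1) = 48 + 8*(-9) = 48 - 72 = -24)
y(b, o) = -2*b*(4 + b) (y(b, o) = -2*b*(2*2 + b) = -2*b*(4 + b))
y(6, z)*(3 - 1*5) = (-2*6*(4 + 6))*(3 - 1*5) = (-2*6*10)*(3 - 5) = -120*(-2) = 240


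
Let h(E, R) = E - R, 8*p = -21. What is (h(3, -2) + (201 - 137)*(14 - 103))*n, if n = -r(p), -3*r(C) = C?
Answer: 39837/8 ≈ 4979.6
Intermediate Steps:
p = -21/8 (p = (⅛)*(-21) = -21/8 ≈ -2.6250)
r(C) = -C/3
n = -7/8 (n = -(-1)*(-21)/(3*8) = -1*7/8 = -7/8 ≈ -0.87500)
(h(3, -2) + (201 - 137)*(14 - 103))*n = ((3 - 1*(-2)) + (201 - 137)*(14 - 103))*(-7/8) = ((3 + 2) + 64*(-89))*(-7/8) = (5 - 5696)*(-7/8) = -5691*(-7/8) = 39837/8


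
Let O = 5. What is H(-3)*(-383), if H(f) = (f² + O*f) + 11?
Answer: -1915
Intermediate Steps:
H(f) = 11 + f² + 5*f (H(f) = (f² + 5*f) + 11 = 11 + f² + 5*f)
H(-3)*(-383) = (11 + (-3)² + 5*(-3))*(-383) = (11 + 9 - 15)*(-383) = 5*(-383) = -1915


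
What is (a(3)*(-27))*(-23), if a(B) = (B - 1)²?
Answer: 2484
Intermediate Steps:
a(B) = (-1 + B)²
(a(3)*(-27))*(-23) = ((-1 + 3)²*(-27))*(-23) = (2²*(-27))*(-23) = (4*(-27))*(-23) = -108*(-23) = 2484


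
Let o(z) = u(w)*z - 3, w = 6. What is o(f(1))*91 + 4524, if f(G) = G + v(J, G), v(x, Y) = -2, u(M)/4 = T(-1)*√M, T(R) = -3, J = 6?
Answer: 4251 + 1092*√6 ≈ 6925.8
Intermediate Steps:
u(M) = -12*√M (u(M) = 4*(-3*√M) = -12*√M)
f(G) = -2 + G (f(G) = G - 2 = -2 + G)
o(z) = -3 - 12*z*√6 (o(z) = (-12*√6)*z - 3 = -12*z*√6 - 3 = -3 - 12*z*√6)
o(f(1))*91 + 4524 = (-3 - 12*(-2 + 1)*√6)*91 + 4524 = (-3 - 12*(-1)*√6)*91 + 4524 = (-3 + 12*√6)*91 + 4524 = (-273 + 1092*√6) + 4524 = 4251 + 1092*√6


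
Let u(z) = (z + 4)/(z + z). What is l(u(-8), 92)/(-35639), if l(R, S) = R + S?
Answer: -369/142556 ≈ -0.0025885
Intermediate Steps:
u(z) = (4 + z)/(2*z) (u(z) = (4 + z)/((2*z)) = (4 + z)*(1/(2*z)) = (4 + z)/(2*z))
l(u(-8), 92)/(-35639) = ((½)*(4 - 8)/(-8) + 92)/(-35639) = ((½)*(-⅛)*(-4) + 92)*(-1/35639) = (¼ + 92)*(-1/35639) = (369/4)*(-1/35639) = -369/142556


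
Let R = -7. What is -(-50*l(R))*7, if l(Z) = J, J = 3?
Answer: 1050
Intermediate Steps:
l(Z) = 3
-(-50*l(R))*7 = -(-50*3)*7 = -(-150)*7 = -1*(-1050) = 1050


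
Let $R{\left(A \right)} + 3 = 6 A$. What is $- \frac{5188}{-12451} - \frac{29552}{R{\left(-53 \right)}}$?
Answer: $\frac{369617300}{3996771} \approx 92.479$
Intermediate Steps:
$R{\left(A \right)} = -3 + 6 A$
$- \frac{5188}{-12451} - \frac{29552}{R{\left(-53 \right)}} = - \frac{5188}{-12451} - \frac{29552}{-3 + 6 \left(-53\right)} = \left(-5188\right) \left(- \frac{1}{12451}\right) - \frac{29552}{-3 - 318} = \frac{5188}{12451} - \frac{29552}{-321} = \frac{5188}{12451} - - \frac{29552}{321} = \frac{5188}{12451} + \frac{29552}{321} = \frac{369617300}{3996771}$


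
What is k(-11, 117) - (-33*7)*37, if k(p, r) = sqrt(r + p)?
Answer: 8547 + sqrt(106) ≈ 8557.3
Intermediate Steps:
k(p, r) = sqrt(p + r)
k(-11, 117) - (-33*7)*37 = sqrt(-11 + 117) - (-33*7)*37 = sqrt(106) - (-231)*37 = sqrt(106) - 1*(-8547) = sqrt(106) + 8547 = 8547 + sqrt(106)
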